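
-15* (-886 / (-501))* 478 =-2117540 / 167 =-12679.88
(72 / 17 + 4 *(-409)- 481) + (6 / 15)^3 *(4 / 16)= -4489591 / 2125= -2112.75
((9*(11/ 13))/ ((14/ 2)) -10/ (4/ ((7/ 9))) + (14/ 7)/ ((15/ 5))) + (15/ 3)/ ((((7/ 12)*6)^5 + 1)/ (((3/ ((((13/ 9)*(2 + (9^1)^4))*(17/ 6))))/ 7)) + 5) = -5907811277881/ 31115763988218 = -0.19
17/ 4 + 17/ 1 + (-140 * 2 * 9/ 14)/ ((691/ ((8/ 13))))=757795/ 35932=21.09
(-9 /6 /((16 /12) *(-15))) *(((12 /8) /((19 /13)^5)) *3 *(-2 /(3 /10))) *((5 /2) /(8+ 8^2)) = -1856465 /158470336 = -0.01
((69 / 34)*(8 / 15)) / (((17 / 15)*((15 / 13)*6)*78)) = 23 / 13005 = 0.00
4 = 4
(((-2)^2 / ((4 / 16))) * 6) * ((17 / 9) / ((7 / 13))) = 7072 / 21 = 336.76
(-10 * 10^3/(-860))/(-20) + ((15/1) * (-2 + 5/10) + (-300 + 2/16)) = -111097/344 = -322.96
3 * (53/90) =53/30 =1.77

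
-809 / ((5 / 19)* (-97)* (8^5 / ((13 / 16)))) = 199823 / 254279680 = 0.00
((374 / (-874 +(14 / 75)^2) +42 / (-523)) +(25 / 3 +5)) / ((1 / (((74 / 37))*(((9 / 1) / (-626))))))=-0.37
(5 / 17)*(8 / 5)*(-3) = -24 / 17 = -1.41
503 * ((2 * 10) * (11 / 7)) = 110660 / 7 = 15808.57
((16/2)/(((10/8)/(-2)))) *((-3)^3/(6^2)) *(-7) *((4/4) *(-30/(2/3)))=3024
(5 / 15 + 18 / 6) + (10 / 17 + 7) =10.92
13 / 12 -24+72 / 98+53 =18121 / 588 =30.82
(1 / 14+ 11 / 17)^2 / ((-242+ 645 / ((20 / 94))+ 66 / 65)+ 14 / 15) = 1140399 / 6166634026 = 0.00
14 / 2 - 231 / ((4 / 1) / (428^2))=-10578869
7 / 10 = 0.70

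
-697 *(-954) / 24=110823 / 4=27705.75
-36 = -36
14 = 14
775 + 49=824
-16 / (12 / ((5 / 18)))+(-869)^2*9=183504113 / 27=6796448.63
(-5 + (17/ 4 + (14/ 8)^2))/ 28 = 37/ 448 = 0.08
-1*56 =-56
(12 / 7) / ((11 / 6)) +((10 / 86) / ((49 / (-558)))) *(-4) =144432 / 23177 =6.23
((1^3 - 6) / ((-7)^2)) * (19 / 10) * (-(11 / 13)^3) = 25289 / 215306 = 0.12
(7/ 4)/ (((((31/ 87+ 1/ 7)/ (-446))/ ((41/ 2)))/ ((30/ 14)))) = -83521305/ 1216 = -68685.28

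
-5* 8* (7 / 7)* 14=-560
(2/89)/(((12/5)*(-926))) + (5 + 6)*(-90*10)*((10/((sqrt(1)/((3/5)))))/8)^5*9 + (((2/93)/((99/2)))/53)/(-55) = -5986206393249718043/283118119637760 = -21143.85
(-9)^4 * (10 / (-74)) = -886.62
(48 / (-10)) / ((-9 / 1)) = 8 / 15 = 0.53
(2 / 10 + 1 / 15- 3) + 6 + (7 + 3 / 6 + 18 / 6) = 413 / 30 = 13.77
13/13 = 1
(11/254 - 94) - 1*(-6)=-87.96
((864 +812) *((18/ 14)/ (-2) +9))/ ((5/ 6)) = 588276/ 35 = 16807.89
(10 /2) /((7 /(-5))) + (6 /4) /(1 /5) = 55 /14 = 3.93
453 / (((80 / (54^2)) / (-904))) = -74633562 / 5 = -14926712.40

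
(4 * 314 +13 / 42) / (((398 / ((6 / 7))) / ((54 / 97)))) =1424655 / 945847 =1.51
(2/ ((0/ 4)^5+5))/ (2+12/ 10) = 1/ 8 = 0.12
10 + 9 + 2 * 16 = 51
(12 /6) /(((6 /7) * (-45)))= -7 /135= -0.05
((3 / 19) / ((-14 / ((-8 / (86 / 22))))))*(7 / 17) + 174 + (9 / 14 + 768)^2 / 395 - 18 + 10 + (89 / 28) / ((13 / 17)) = 11643523309381 / 6989361470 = 1665.89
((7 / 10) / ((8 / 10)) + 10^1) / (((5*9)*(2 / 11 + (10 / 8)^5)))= 40832 / 546345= 0.07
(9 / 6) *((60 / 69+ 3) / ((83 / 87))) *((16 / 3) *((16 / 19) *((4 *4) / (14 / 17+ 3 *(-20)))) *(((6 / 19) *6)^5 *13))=-105953179412201472 / 45174725174987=-2345.41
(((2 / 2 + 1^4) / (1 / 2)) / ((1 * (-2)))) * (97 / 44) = -97 / 22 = -4.41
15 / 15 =1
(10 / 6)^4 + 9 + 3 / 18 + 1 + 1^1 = 3059 / 162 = 18.88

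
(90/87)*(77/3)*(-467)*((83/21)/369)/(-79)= 1.68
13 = 13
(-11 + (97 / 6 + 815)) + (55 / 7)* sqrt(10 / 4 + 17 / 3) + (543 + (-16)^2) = 55* sqrt(6) / 6 + 9715 / 6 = 1641.62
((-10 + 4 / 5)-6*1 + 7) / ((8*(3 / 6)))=-41 / 20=-2.05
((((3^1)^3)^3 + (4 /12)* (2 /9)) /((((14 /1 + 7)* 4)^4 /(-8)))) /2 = -531443 /336063168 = -0.00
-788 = -788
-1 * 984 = -984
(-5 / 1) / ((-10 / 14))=7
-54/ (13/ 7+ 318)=-378/ 2239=-0.17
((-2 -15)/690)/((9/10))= -17/621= -0.03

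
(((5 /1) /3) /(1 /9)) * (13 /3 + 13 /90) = 403 /6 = 67.17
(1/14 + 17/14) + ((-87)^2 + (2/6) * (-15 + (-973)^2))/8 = 6786163/168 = 40393.83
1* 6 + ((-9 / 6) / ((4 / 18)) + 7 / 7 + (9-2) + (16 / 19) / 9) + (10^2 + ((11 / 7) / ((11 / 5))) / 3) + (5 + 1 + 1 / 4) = 272513 / 2394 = 113.83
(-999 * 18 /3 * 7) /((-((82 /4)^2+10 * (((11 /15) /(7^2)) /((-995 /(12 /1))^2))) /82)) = 667622344964400 /81547373449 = 8186.93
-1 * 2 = -2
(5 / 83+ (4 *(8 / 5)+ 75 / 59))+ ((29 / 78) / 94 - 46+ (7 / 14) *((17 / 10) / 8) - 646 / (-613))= -32666304388027 / 880385794080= -37.10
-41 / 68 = -0.60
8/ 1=8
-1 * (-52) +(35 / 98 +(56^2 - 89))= 43391 / 14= 3099.36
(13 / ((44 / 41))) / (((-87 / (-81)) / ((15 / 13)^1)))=16605 / 1276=13.01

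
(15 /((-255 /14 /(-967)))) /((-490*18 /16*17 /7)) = -7736 /13005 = -0.59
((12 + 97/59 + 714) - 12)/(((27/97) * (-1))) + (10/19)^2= -1478363491/575073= -2570.74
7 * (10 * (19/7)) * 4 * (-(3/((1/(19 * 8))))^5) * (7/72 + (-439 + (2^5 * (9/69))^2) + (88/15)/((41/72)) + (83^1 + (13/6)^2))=105130952977553755766784/21689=4847201483588628141.77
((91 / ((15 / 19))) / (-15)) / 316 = -1729 / 71100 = -0.02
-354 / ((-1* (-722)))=-177 / 361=-0.49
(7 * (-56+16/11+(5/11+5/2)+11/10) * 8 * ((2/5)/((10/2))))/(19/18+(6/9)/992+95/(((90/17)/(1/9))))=-12495700224/168491125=-74.16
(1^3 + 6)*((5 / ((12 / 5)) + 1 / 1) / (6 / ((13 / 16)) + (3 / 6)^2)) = 2.83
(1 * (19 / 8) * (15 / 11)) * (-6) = -855 / 44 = -19.43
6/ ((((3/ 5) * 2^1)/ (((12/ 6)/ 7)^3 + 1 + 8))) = 15475/ 343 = 45.12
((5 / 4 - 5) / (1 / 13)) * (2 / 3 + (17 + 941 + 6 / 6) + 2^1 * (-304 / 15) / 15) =-2799121 / 60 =-46652.02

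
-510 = -510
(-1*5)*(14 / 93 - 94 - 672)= 356120 / 93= 3829.25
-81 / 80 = -1.01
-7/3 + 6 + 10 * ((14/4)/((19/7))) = 16.56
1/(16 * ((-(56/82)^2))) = -1681/12544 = -0.13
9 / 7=1.29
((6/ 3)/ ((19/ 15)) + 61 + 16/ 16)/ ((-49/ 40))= -51.90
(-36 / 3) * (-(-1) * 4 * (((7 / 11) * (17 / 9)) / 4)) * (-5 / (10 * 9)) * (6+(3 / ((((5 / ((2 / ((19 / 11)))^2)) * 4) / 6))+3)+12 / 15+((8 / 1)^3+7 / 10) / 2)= 45941497 / 214434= 214.25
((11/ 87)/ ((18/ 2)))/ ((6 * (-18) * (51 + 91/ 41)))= -451/ 184518648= -0.00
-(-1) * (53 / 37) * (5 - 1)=212 / 37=5.73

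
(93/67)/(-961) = -3/2077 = -0.00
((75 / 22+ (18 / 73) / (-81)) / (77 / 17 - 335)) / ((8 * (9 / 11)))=-836927 / 531507744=-0.00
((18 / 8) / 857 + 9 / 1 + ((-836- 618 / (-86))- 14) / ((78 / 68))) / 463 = -4172207135 / 2661674028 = -1.57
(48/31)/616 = 6/2387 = 0.00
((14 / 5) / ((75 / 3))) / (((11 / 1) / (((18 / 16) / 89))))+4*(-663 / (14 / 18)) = -11683385559 / 3426500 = -3409.71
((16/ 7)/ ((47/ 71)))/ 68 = 284/ 5593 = 0.05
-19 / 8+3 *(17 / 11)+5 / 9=2231 / 792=2.82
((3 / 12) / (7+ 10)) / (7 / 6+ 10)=3 / 2278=0.00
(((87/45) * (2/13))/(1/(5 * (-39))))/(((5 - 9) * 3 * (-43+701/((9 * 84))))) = -3654/31807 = -0.11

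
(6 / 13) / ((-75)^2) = 2 / 24375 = 0.00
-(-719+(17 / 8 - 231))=947.88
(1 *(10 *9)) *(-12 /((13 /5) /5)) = -27000 /13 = -2076.92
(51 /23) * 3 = 153 /23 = 6.65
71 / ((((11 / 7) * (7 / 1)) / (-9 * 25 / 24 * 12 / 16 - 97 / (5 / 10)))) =-456743 / 352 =-1297.57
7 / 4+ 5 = 6.75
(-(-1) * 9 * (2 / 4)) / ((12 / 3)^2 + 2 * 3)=9 / 44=0.20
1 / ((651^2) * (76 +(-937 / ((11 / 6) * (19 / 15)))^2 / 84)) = 0.00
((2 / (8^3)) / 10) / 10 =1 / 25600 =0.00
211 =211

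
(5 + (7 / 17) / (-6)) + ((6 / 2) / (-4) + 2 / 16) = 1757 / 408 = 4.31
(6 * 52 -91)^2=48841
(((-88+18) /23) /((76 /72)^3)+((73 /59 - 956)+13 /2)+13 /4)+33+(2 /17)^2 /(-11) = -108248826411373 /118356242708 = -914.60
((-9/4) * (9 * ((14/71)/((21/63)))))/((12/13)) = -7371/568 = -12.98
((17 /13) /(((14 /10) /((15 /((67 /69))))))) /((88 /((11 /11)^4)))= 87975 /536536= 0.16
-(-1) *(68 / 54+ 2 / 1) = 3.26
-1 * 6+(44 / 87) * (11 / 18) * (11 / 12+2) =-23953 / 4698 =-5.10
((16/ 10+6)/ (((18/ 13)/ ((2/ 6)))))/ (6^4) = 247/ 174960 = 0.00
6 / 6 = 1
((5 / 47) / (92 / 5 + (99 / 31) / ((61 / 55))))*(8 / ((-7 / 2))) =-756400 / 66193813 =-0.01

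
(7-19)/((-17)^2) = -12/289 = -0.04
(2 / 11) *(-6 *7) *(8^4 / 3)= -114688 / 11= -10426.18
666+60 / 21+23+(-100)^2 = 74843 / 7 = 10691.86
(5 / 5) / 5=1 / 5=0.20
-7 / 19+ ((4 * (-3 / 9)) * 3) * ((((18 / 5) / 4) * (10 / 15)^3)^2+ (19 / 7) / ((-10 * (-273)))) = -1788697 / 2723175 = -0.66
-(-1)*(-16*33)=-528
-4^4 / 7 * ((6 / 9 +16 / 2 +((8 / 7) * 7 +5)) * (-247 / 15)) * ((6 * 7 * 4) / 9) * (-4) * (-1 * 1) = 26304512 / 27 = 974241.19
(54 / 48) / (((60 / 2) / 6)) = 9 / 40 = 0.22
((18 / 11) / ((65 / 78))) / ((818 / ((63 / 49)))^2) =2187 / 450822295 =0.00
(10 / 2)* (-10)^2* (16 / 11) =8000 / 11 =727.27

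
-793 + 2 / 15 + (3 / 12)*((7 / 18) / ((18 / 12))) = -428113 / 540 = -792.80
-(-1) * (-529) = -529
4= 4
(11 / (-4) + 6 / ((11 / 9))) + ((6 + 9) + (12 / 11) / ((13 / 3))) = 9959 / 572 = 17.41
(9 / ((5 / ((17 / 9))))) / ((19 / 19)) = 17 / 5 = 3.40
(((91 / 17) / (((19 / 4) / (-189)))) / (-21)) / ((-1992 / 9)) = -2457 / 53618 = -0.05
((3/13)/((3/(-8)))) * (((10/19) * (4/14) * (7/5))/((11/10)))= -320/2717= -0.12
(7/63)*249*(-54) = -1494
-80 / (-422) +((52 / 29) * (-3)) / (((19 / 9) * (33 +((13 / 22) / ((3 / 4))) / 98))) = 0.11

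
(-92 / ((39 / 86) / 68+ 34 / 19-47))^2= 104495499068416 / 25227424881481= 4.14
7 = 7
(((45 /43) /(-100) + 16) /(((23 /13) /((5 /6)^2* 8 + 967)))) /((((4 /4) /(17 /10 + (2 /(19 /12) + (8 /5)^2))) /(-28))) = -6385591871659 /4697750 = -1359287.29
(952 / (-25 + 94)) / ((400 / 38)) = 1.31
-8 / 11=-0.73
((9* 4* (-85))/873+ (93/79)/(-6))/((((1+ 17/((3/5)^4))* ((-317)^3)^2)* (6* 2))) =-1531629/665996006310940933705456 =-0.00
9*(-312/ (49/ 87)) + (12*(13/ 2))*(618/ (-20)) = -1811979/ 245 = -7395.83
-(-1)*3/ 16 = 3/ 16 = 0.19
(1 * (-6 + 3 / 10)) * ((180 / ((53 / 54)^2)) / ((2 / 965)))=-1443551220 / 2809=-513902.18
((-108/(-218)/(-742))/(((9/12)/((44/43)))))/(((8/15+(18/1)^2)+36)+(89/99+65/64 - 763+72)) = 50181120/18099151681933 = 0.00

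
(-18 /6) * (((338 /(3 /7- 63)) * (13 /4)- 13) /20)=4.58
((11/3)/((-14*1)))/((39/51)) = -187/546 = -0.34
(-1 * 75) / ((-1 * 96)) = 25 / 32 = 0.78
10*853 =8530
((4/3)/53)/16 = 1/636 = 0.00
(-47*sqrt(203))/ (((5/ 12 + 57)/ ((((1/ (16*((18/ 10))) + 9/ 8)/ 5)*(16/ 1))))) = -31396*sqrt(203)/ 10335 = -43.28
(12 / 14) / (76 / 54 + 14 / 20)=1620 / 3983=0.41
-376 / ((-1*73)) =376 / 73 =5.15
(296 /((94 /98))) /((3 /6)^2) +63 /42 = 116173 /94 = 1235.88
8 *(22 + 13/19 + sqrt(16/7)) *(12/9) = 128 *sqrt(7)/21 + 13792/57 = 258.09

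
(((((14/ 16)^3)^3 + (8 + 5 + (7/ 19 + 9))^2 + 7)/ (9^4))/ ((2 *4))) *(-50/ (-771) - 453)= -8589526847966043779/ 1960791825274896384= -4.38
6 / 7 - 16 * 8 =-890 / 7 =-127.14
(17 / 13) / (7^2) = 0.03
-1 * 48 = -48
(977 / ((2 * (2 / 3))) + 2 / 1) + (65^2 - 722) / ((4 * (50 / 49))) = 1592.98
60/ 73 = 0.82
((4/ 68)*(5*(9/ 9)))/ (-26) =-5/ 442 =-0.01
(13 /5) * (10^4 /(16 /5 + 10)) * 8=520000 /33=15757.58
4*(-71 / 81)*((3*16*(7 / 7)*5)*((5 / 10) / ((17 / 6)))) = -22720 / 153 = -148.50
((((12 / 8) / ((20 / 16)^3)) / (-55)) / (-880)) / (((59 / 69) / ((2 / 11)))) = 828 / 245403125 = 0.00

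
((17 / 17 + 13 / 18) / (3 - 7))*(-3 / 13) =31 / 312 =0.10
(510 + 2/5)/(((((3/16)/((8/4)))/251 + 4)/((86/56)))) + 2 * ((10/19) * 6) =392872552/1942465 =202.25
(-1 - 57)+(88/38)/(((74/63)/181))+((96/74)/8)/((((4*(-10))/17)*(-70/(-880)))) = 7331902/24605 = 297.98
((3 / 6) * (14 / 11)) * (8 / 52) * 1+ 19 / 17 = 1.22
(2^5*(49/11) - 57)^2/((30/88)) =3541924/165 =21466.21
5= 5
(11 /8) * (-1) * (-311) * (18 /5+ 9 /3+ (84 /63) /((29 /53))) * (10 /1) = 13447951 /348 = 38643.54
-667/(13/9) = -6003/13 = -461.77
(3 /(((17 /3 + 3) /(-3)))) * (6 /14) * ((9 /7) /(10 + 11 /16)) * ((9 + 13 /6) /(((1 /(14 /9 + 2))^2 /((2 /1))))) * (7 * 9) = -1646592 /1729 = -952.34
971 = 971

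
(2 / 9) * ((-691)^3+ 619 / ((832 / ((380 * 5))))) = -22875698381 / 312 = -73319546.09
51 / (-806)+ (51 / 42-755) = -2126608 / 2821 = -753.85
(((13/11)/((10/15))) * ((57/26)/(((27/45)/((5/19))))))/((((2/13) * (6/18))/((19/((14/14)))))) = 55575/88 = 631.53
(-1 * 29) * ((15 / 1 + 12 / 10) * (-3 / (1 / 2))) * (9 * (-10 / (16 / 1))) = -15855.75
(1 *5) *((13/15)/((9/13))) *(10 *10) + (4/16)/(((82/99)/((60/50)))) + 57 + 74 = 16766359/22140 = 757.29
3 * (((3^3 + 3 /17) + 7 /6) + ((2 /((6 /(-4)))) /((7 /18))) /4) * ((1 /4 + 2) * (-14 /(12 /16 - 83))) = 176625 /5593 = 31.58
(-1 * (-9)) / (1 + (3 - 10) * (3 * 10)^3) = -9 / 188999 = -0.00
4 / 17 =0.24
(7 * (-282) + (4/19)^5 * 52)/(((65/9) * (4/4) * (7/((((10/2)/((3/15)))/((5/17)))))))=-747828225234/225325009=-3318.89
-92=-92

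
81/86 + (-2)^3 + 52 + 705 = 64495/86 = 749.94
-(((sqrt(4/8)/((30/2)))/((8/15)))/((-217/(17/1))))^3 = 4913 * sqrt(2)/20927105024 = 0.00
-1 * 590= -590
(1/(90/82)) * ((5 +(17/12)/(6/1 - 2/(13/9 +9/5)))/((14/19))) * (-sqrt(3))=-19335559 * sqrt(3)/2971080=-11.27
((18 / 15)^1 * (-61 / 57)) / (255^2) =-122 / 6177375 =-0.00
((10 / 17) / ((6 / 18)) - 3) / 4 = -21 / 68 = -0.31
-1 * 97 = -97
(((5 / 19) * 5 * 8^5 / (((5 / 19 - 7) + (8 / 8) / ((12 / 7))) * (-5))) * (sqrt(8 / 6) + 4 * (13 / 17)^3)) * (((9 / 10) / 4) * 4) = 1179648 * sqrt(3) / 1403 + 15550119936 / 6892939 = 3712.26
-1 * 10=-10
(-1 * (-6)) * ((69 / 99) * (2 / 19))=92 / 209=0.44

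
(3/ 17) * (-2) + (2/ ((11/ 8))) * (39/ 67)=6186/ 12529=0.49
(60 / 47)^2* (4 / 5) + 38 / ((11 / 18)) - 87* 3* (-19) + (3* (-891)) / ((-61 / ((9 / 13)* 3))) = 98532495090 / 19269107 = 5113.50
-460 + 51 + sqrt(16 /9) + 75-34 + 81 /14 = -15157 /42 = -360.88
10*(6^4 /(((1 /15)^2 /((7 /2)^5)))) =1531537875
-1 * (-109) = 109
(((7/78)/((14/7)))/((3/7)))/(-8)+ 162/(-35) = -608243/131040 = -4.64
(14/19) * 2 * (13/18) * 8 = 1456/171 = 8.51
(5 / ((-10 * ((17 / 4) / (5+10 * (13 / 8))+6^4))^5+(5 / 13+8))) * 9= -585 / 4756674547063069862707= -0.00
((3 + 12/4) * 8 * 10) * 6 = 2880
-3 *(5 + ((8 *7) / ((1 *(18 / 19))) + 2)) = -198.33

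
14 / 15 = 0.93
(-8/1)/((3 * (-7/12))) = 32/7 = 4.57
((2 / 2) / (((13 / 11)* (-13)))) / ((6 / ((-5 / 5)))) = 11 / 1014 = 0.01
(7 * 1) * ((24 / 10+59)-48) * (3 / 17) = 1407 / 85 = 16.55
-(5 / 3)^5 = -3125 / 243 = -12.86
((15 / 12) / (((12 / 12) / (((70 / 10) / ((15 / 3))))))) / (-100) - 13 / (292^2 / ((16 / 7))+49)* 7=-5319 / 266800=-0.02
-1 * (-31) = 31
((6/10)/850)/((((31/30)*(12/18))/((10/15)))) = 9/13175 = 0.00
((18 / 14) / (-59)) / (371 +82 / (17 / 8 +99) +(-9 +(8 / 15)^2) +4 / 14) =-1638225 / 27317650888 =-0.00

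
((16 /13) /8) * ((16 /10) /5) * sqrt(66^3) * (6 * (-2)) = -12672 * sqrt(66) /325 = -316.76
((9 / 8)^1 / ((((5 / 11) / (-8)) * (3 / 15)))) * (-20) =1980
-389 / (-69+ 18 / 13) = 5057 / 879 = 5.75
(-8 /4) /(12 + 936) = -1 /474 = -0.00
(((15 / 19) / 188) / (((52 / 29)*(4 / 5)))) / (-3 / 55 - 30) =-1375 / 14116544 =-0.00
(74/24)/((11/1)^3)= 37/15972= 0.00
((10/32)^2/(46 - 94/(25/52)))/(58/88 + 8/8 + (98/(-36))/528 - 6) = 1125/7485968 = 0.00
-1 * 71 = -71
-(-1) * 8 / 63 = 8 / 63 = 0.13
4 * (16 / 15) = 64 / 15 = 4.27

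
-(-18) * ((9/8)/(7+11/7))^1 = 189/80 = 2.36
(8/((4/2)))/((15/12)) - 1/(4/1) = 59/20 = 2.95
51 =51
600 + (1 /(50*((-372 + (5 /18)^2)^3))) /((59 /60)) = 309718283458920205656 /516197139098540465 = 600.00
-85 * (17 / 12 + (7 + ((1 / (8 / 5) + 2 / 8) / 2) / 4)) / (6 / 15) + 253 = -598573 / 384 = -1558.78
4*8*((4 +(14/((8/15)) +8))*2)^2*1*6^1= 1123632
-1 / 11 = -0.09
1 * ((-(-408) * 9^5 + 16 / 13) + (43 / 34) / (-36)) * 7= 2683462570103 / 15912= 168643952.37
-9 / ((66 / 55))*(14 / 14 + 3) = -30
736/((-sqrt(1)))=-736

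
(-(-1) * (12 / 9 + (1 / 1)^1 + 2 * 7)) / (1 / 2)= 98 / 3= 32.67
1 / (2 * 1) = 1 / 2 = 0.50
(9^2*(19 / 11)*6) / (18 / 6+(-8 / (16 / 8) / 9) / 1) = 83106 / 253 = 328.48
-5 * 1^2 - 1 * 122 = -127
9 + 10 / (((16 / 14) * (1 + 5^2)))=971 / 104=9.34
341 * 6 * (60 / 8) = 15345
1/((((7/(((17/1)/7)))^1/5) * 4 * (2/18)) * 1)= 765/196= 3.90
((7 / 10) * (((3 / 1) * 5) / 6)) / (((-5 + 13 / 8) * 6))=-7 / 81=-0.09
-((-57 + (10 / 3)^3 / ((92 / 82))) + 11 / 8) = 112345 / 4968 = 22.61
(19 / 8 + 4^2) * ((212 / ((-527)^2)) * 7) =54537 / 555458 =0.10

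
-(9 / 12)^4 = -81 / 256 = -0.32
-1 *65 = -65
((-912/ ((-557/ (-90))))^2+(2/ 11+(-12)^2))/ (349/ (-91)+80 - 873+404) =-3394320261787/ 60999296886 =-55.65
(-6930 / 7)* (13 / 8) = -6435 / 4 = -1608.75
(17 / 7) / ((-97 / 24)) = -408 / 679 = -0.60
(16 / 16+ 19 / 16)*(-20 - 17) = -1295 / 16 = -80.94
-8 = -8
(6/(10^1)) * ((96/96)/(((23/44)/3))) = 396/115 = 3.44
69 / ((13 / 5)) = 345 / 13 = 26.54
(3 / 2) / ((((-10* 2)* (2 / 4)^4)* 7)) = -6 / 35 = -0.17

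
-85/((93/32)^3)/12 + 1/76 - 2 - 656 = -120723361817/183393396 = -658.28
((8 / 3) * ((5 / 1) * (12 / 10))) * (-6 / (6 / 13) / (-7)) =208 / 7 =29.71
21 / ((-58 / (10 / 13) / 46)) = -12.81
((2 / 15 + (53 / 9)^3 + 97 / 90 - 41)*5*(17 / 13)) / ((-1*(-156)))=20378053 / 2956824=6.89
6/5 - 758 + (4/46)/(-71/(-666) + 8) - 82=-520791678/620885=-838.79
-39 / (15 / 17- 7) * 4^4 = 1632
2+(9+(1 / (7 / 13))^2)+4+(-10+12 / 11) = 5142 / 539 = 9.54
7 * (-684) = -4788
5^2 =25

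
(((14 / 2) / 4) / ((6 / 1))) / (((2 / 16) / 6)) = 14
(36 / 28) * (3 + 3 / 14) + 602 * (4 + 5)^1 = 531369 / 98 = 5422.13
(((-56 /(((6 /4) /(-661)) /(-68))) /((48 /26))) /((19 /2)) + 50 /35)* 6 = -229051588 /399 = -574064.13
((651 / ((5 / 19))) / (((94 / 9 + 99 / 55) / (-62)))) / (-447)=121086 / 4321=28.02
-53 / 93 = -0.57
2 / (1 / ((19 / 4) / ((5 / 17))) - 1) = -2.13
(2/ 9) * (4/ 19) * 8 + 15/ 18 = 413/ 342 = 1.21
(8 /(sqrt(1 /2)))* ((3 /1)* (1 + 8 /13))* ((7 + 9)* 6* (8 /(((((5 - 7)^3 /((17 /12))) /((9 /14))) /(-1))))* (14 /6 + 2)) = 14688* sqrt(2) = 20771.97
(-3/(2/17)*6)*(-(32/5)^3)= 5013504/125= 40108.03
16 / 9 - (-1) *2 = 34 / 9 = 3.78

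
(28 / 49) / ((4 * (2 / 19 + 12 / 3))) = 19 / 546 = 0.03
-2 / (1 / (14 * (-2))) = 56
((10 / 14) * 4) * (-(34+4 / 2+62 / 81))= -59560 / 567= -105.04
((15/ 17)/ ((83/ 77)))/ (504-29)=231/ 134045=0.00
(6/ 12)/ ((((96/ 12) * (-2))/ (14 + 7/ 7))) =-15/ 32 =-0.47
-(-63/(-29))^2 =-3969/841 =-4.72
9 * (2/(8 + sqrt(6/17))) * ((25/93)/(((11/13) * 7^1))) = 132600/1291367 - 975 * sqrt(102)/1291367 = 0.10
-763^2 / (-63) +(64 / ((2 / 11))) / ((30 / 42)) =438011 / 45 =9733.58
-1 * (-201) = 201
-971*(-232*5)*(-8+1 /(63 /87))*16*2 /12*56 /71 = -10020098560 /639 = -15680905.41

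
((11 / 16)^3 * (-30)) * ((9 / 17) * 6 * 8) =-539055 / 2176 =-247.73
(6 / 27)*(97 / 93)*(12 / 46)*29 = 1.75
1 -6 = -5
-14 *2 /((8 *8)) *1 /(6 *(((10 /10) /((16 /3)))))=-7 /18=-0.39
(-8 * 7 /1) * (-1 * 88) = 4928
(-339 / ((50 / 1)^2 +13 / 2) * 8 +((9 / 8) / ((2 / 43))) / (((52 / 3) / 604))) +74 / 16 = 294176119 / 347568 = 846.38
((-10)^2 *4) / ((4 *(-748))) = -0.13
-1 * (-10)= 10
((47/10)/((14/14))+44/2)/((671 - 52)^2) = 267/3831610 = 0.00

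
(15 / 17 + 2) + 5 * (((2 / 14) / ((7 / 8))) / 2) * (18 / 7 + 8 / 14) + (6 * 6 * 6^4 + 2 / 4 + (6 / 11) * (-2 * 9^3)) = 5883704271 / 128282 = 45865.39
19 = 19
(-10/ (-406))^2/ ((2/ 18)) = 225/ 41209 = 0.01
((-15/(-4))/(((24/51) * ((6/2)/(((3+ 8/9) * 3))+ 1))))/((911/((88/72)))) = 2975/349824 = 0.01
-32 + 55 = 23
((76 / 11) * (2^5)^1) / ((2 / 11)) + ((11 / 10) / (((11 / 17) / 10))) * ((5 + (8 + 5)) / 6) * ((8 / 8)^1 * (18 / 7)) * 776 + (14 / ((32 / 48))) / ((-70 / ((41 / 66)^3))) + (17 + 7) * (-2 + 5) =691316232433 / 6708240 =103054.79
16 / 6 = 8 / 3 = 2.67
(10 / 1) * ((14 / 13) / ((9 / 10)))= 1400 / 117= 11.97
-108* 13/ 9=-156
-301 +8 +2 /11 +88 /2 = -2737 /11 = -248.82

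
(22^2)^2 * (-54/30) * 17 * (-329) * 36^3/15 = 183385206918144/25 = 7335408276725.76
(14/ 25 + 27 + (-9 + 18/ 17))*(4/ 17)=4.62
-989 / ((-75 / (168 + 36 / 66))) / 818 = 305601 / 112475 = 2.72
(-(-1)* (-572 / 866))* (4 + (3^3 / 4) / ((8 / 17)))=-83941 / 6928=-12.12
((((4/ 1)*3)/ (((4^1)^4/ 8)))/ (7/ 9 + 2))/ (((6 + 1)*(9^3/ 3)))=1/ 12600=0.00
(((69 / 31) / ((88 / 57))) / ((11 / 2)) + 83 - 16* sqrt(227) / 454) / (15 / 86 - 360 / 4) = -10743679 / 11590590 + 688* sqrt(227) / 1753575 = -0.92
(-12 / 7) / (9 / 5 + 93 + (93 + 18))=-20 / 2401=-0.01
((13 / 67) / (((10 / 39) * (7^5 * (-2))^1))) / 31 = -0.00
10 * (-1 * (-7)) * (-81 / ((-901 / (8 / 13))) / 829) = 45360 / 9710077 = 0.00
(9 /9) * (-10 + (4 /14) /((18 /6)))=-208 /21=-9.90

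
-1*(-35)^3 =42875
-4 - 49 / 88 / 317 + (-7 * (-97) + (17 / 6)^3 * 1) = 131383727 / 188298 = 697.74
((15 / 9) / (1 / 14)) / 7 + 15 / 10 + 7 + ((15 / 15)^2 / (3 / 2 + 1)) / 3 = 359 / 30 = 11.97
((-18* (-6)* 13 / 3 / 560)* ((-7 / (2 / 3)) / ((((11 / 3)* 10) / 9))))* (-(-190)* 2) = -180063 / 220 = -818.47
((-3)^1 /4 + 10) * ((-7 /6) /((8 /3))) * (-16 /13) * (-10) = -1295 /26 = -49.81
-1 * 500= -500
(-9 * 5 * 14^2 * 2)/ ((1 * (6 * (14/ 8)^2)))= -960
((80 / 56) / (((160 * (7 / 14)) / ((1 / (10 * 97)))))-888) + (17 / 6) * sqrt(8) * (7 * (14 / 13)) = -48236159 / 54320 + 1666 * sqrt(2) / 39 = -827.59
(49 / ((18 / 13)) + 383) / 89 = 4.70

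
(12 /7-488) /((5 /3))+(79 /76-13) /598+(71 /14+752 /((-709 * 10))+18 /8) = -9169789843 /32222632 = -284.58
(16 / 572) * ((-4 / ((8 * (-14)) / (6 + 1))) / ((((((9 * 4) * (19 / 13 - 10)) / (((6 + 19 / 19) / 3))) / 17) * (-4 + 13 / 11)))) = 119 / 371628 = 0.00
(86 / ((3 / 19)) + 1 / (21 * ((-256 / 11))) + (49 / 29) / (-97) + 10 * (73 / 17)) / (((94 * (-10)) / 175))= -251767611815 / 2301529088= -109.39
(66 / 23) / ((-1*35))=-0.08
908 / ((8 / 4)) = 454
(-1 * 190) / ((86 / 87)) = -8265 / 43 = -192.21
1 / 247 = 0.00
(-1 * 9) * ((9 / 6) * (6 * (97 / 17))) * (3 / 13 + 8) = -3804.07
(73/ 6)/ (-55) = -73/ 330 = -0.22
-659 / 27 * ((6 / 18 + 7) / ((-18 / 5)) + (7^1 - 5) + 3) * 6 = -105440 / 243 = -433.91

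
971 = 971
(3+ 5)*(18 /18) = 8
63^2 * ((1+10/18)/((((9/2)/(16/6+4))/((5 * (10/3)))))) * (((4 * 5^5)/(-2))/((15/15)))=-8575000000/9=-952777777.78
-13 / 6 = -2.17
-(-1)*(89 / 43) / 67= 89 / 2881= 0.03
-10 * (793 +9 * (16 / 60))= -7954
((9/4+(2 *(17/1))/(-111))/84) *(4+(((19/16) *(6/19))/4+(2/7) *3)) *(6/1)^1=957067/1392384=0.69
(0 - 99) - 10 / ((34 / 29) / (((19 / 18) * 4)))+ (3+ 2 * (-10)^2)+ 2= 10708 / 153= 69.99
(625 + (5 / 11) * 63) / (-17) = -7190 / 187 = -38.45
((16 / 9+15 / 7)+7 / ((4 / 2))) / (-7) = -935 / 882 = -1.06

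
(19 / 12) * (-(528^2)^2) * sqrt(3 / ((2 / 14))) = -563920253004.55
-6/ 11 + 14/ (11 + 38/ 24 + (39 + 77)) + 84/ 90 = 126472/ 254595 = 0.50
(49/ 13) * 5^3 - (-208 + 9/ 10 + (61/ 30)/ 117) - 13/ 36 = 677.88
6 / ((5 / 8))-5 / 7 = 311 / 35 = 8.89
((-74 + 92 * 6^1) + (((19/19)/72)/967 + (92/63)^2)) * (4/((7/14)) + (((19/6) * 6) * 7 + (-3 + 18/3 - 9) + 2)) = 2019664671889/30704184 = 65778.16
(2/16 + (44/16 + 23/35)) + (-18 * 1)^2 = 91709/280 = 327.53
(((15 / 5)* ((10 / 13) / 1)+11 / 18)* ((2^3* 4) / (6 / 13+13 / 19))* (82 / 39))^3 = 4935423436049258676224 / 980123169959037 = 5035513.48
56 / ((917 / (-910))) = -55.57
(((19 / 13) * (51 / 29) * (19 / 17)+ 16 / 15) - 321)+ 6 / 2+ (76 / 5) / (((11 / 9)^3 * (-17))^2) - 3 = -917925220169566 / 2895253284495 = -317.04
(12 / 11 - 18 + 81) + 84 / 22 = 747 / 11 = 67.91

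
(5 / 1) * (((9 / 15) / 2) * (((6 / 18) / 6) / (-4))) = -1 / 48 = -0.02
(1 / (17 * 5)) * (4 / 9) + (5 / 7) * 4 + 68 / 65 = 272092 / 69615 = 3.91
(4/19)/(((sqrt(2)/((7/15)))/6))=28* sqrt(2)/95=0.42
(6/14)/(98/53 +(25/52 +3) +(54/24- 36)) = -4134/274141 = -0.02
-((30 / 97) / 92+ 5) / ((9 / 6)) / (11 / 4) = -89300 / 73623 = -1.21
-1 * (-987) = 987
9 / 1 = 9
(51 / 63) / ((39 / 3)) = 17 / 273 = 0.06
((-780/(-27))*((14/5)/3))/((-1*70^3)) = -13/165375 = -0.00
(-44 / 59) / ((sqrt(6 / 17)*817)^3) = -187*sqrt(102) / 289574750403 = -0.00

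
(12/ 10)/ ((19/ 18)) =108/ 95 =1.14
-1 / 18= -0.06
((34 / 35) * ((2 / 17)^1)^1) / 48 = 1 / 420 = 0.00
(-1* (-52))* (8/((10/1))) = 208/5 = 41.60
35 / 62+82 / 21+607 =796133 / 1302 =611.47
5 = 5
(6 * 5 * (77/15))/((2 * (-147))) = -11/21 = -0.52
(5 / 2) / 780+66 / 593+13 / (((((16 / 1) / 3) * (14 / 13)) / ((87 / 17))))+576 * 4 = 203937980167 / 88067616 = 2315.70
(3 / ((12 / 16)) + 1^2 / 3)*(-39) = -169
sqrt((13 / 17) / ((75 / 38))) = sqrt(25194) / 255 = 0.62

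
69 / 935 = 0.07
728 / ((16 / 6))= 273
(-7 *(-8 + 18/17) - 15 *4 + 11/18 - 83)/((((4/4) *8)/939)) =-8984039/816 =-11009.85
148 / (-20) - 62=-347 / 5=-69.40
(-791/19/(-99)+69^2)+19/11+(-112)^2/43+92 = 416294183/80883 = 5146.87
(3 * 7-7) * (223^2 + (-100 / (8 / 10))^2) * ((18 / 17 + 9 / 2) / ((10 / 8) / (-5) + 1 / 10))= -576422280 / 17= -33907192.94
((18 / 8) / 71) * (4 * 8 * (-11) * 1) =-11.15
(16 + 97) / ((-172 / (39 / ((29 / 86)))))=-4407 / 58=-75.98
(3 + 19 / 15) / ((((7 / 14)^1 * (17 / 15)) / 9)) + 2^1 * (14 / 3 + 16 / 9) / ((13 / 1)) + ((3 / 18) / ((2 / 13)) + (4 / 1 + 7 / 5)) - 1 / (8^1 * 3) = 5982739 / 79560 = 75.20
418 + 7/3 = 1261/3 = 420.33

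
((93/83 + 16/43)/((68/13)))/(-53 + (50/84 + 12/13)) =-18905523/3410914714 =-0.01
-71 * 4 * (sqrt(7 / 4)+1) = -142 * sqrt(7) - 284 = -659.70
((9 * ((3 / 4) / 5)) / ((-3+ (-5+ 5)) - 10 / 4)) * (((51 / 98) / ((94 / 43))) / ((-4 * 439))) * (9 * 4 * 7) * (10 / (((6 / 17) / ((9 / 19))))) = 27177849 / 241488632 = 0.11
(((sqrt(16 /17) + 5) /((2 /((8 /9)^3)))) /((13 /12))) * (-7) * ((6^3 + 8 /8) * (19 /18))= -73884160 /28431 - 59107328 * sqrt(17) /483327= -3102.94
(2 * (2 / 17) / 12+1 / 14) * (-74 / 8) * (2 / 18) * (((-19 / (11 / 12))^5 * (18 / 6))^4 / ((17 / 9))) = -1169730456556540781544775078208959765965187653304320 / 1360973239748568898613623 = -859480864423639220053530300.00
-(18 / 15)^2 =-36 / 25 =-1.44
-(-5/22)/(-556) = -5/12232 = -0.00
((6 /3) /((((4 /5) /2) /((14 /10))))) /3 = 7 /3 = 2.33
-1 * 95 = -95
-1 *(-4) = 4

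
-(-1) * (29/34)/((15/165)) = 319/34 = 9.38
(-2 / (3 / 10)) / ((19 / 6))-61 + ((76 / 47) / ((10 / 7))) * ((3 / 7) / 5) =-1406659 / 22325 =-63.01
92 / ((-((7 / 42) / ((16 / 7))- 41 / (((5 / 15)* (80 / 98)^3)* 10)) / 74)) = 13071360000 / 43272481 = 302.07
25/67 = 0.37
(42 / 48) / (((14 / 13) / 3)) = 39 / 16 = 2.44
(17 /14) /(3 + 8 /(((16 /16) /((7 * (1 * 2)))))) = 17 /1610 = 0.01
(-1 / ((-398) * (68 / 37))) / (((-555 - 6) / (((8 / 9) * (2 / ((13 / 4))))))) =-296 / 222049971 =-0.00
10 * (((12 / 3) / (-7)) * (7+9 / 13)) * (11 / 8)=-60.44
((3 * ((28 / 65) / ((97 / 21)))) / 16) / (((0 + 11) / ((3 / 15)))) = 441 / 1387100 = 0.00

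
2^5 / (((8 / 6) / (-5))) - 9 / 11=-1329 / 11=-120.82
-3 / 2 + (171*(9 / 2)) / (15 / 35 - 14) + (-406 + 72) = -1961 / 5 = -392.20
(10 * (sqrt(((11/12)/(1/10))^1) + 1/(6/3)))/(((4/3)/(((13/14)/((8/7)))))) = 195/64 + 65 * sqrt(330)/64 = 21.50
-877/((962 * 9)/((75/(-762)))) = 21925/2199132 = 0.01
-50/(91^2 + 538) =-50/8819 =-0.01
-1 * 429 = -429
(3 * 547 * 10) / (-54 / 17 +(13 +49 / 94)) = 26223180 / 16531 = 1586.30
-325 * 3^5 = -78975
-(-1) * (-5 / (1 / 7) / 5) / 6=-7 / 6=-1.17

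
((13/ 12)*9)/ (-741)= -1/ 76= -0.01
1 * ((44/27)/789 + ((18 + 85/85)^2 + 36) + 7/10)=84722471/213030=397.70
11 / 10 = 1.10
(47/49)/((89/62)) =2914/4361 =0.67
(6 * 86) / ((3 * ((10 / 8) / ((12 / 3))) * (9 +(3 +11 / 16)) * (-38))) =-1.14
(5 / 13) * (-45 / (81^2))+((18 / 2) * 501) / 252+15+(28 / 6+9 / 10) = 51023827 / 1326780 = 38.46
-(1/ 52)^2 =-1/ 2704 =-0.00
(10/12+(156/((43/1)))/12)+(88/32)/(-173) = 99959/89268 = 1.12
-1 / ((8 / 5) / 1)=-5 / 8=-0.62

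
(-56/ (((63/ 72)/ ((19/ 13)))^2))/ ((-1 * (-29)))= -184832/ 34307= -5.39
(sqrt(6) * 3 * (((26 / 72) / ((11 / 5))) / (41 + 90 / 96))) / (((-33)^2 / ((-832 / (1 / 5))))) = -1081600 * sqrt(6) / 24113727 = -0.11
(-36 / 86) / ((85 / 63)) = -1134 / 3655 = -0.31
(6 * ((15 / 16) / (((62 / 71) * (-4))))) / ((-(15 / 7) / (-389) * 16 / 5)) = -2899995 / 31744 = -91.36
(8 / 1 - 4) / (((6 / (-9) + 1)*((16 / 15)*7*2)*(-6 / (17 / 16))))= -255 / 1792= -0.14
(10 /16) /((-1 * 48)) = -5 /384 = -0.01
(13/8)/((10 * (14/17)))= 221/1120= 0.20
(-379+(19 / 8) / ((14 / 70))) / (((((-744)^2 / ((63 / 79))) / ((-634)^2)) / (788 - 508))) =-72308367285 / 1214704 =-59527.56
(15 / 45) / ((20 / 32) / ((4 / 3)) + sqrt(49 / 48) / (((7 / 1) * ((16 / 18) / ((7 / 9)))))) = 240 / 313 - 112 * sqrt(3) / 939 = 0.56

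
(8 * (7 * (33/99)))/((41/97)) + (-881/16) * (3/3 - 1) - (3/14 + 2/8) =150497/3444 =43.70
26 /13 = 2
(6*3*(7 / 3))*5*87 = 18270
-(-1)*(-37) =-37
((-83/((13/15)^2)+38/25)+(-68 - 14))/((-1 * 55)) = 806903/232375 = 3.47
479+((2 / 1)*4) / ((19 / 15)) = 9221 / 19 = 485.32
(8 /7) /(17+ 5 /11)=0.07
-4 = -4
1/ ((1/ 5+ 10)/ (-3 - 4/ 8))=-35/ 102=-0.34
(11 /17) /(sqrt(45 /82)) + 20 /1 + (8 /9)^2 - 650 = -628.34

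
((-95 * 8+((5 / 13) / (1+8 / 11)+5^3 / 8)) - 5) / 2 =-1480325 / 3952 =-374.58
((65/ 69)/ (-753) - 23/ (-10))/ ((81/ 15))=1194361/ 2805678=0.43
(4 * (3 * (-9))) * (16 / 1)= -1728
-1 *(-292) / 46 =146 / 23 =6.35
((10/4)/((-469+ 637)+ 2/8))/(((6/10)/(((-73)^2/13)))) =266450/26247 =10.15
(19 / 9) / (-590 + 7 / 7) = -1 / 279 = -0.00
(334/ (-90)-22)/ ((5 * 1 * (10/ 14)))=-8099/ 1125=-7.20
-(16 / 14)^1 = -8 / 7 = -1.14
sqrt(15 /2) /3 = sqrt(30) /6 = 0.91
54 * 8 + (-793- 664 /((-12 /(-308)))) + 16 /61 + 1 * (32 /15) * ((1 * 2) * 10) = -1059005 /61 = -17360.74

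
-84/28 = -3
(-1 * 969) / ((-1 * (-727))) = -969 / 727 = -1.33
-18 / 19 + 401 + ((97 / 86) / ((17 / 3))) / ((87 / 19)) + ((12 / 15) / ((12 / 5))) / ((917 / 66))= 295568853519 / 738700354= 400.12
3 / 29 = 0.10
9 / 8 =1.12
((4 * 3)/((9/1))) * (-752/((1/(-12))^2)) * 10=-1443840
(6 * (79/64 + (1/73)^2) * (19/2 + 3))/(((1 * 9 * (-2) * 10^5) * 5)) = -84211/8185344000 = -0.00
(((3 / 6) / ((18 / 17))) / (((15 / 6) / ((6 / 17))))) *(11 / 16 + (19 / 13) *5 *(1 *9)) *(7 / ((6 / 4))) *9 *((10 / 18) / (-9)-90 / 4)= -70732291 / 16848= -4198.26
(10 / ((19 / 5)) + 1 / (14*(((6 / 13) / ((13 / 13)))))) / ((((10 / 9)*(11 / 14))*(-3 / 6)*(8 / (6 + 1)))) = -93387 / 16720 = -5.59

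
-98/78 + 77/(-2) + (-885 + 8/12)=-72079/78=-924.09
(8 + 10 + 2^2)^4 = 234256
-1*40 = -40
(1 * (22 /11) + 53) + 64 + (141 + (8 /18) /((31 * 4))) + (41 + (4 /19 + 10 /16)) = 12800393 /42408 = 301.84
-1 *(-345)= 345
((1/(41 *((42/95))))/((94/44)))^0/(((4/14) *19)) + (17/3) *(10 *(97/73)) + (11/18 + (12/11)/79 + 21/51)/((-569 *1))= 7920036417140/104930063271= 75.48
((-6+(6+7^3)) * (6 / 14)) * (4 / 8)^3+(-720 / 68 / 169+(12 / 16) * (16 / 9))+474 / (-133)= 147479749 / 9170616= 16.08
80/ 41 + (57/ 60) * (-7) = -3853/ 820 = -4.70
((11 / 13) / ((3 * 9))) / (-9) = -0.00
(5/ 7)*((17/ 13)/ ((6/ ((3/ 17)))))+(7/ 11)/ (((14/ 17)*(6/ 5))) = 8065/ 12012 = 0.67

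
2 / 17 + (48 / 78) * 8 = 1114 / 221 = 5.04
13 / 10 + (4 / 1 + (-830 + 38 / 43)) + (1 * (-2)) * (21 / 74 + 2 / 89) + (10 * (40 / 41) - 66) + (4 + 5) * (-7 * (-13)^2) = -669245839513 / 58055590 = -11527.67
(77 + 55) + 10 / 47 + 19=7107 / 47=151.21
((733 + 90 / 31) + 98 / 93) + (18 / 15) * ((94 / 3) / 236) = 20222786 / 27435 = 737.12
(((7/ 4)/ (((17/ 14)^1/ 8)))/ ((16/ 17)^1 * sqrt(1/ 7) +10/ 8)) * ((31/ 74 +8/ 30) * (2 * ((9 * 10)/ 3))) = 709982560/ 1719723 - 76367872 * sqrt(7)/ 1719723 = 295.36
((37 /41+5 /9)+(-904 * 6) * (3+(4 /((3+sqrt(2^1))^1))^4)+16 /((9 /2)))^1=-113299983766 /885969+183287808 * sqrt(2) /2401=-19924.17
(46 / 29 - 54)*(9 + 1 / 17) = -234080 / 493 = -474.81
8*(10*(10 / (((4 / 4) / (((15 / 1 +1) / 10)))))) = 1280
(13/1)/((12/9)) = 39/4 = 9.75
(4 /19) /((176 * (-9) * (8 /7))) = -7 /60192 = -0.00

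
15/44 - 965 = -42445/44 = -964.66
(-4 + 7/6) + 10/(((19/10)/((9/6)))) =577/114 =5.06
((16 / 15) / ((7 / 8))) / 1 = 128 / 105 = 1.22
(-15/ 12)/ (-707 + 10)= 5/ 2788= 0.00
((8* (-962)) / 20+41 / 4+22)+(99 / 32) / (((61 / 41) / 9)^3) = 12066943207 / 36316960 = 332.27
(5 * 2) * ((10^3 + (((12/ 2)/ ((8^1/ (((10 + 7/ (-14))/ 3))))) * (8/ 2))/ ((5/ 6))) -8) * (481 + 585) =10696244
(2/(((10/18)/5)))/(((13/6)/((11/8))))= 297/26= 11.42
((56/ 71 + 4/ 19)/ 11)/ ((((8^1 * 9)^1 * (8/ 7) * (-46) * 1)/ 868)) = -511903/ 24573384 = -0.02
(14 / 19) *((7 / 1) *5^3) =12250 / 19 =644.74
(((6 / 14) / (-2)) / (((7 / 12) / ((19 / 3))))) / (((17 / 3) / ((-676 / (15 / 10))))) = 154128 / 833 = 185.03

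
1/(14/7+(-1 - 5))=-1/4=-0.25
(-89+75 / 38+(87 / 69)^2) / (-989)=1717445 / 19880878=0.09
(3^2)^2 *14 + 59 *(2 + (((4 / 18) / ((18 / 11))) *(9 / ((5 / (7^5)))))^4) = 68926075680942035074319 / 4100625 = 16808675672840612.12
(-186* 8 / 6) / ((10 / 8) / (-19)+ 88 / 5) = -94240 / 6663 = -14.14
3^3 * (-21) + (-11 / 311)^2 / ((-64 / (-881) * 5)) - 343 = -28165048599 / 30950720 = -910.00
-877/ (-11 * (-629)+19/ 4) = -3508/ 27695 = -0.13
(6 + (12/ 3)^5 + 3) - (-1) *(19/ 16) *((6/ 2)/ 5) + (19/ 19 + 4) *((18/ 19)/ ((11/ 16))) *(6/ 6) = 17398873/ 16720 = 1040.60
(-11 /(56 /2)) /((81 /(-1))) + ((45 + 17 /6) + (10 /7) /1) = 111737 /2268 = 49.27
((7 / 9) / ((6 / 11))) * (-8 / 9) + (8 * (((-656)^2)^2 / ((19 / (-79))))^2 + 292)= 416084136356341502483877931192 / 87723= 4743158993152782080912394.00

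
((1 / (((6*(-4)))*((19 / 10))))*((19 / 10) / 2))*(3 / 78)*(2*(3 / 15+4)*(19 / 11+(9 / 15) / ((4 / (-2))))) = -1099 / 114400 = -0.01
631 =631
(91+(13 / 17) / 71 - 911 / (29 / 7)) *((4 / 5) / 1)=-18045556 / 175015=-103.11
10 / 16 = 5 / 8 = 0.62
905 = 905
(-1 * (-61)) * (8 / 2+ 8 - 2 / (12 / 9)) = 1281 / 2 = 640.50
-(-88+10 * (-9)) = 178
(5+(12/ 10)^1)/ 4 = 31/ 20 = 1.55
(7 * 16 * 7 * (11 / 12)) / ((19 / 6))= 4312 / 19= 226.95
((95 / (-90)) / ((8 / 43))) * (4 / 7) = -817 / 252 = -3.24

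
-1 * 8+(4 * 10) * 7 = 272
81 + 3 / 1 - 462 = -378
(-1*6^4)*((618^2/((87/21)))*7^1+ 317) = -24265615824/29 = -836745373.24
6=6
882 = 882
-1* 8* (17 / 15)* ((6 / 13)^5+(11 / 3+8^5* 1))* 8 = -39716019749824 / 16708185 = -2377039.74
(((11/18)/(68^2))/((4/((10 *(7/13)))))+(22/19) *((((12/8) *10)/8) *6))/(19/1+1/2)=535605235/801773856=0.67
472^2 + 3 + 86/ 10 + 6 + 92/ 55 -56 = 2450220/ 11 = 222747.27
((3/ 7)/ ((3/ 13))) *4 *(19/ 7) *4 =3952/ 49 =80.65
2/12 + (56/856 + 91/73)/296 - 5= -8373517/1734042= -4.83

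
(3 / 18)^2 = 1 / 36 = 0.03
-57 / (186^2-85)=-57 / 34511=-0.00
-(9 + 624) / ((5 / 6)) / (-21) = 1266 / 35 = 36.17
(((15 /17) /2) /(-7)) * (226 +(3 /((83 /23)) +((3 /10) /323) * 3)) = -182435871 /12761084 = -14.30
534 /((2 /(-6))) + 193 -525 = -1934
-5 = -5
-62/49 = -1.27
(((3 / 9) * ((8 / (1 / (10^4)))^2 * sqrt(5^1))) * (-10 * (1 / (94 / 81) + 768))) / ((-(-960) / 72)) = -2750763250005.83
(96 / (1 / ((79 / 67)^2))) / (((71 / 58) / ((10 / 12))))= 28958240 / 318719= 90.86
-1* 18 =-18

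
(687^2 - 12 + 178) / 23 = 472135 / 23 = 20527.61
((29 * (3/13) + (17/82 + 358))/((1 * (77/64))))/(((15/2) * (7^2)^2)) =1185472/70385315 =0.02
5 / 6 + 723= 4343 / 6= 723.83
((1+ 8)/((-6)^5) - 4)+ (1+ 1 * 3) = -1/864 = -0.00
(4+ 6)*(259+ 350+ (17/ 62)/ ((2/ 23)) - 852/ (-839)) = 6131.69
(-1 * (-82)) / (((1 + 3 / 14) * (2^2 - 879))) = -164 / 2125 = -0.08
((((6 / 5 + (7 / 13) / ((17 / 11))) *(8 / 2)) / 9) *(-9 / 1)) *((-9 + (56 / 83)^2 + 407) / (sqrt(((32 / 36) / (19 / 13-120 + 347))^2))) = -12554073647874 / 19792097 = -634297.30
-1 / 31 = -0.03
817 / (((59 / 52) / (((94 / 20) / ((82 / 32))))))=15973984 / 12095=1320.71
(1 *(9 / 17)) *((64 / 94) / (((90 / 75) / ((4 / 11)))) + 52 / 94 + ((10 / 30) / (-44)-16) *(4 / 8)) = -269661 / 70312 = -3.84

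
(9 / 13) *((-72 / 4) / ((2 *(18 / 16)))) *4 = -22.15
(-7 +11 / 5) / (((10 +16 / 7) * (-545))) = 84 / 117175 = 0.00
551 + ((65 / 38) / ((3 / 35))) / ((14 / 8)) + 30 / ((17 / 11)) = 563779 / 969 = 581.82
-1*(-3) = 3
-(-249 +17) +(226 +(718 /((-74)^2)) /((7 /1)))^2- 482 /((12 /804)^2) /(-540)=55323.31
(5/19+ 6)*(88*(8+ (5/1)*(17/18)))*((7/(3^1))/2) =4196654/513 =8180.61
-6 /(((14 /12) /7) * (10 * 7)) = -18 /35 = -0.51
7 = 7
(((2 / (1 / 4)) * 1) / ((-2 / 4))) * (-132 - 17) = 2384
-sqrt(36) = -6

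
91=91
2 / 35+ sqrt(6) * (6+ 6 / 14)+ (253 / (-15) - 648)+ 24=-13457 / 21+ 45 * sqrt(6) / 7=-625.06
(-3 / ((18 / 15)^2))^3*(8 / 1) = -15625 / 216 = -72.34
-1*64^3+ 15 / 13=-3407857 / 13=-262142.85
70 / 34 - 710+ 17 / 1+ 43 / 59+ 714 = 23859 / 1003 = 23.79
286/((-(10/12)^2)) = -10296/25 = -411.84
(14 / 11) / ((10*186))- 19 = -194363 / 10230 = -19.00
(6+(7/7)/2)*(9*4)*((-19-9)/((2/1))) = -3276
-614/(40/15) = -921/4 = -230.25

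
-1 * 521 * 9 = -4689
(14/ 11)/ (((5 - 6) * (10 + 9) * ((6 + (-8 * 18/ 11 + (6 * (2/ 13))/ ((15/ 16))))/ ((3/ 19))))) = 1365/ 788063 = 0.00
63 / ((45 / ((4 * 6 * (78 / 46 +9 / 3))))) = 18144 / 115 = 157.77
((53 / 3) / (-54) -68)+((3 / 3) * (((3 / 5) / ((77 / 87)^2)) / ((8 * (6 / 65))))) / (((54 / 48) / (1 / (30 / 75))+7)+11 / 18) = -190094092037 / 2787365196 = -68.20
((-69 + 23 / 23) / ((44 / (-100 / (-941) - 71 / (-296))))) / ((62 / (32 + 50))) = -67198467 / 94980776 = -0.71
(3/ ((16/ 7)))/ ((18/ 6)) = 7/ 16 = 0.44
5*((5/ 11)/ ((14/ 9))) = 225/ 154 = 1.46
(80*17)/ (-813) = -1360/ 813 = -1.67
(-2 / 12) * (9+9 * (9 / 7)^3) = -1608 / 343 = -4.69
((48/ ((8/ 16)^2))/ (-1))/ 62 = -96/ 31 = -3.10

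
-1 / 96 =-0.01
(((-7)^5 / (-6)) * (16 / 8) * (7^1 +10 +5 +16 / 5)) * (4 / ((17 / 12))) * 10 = 67765824 / 17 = 3986224.94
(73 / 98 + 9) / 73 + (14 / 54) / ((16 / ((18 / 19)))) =242779 / 1631112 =0.15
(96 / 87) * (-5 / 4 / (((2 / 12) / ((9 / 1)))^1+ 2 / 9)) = -2160 / 377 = -5.73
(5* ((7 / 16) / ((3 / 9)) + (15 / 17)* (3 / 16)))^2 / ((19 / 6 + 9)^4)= 81812025 / 32828366596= 0.00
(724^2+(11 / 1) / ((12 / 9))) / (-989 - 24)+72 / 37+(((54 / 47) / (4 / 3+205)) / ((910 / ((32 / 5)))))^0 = -514.51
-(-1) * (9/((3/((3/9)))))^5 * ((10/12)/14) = 5/84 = 0.06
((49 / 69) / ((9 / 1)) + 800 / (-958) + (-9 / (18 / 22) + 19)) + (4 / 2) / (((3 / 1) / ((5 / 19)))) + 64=403641791 / 5651721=71.42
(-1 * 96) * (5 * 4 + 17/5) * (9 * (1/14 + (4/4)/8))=-138996/35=-3971.31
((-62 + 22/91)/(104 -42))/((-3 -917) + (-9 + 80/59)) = 165790/154396151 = 0.00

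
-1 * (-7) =7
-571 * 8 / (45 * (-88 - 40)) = 0.79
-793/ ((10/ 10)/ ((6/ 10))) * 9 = -21411/ 5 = -4282.20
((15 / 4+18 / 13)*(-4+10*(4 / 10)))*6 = 0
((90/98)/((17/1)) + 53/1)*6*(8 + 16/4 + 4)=4242624/833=5093.19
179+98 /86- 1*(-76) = 11014 /43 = 256.14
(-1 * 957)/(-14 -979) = 319/331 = 0.96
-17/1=-17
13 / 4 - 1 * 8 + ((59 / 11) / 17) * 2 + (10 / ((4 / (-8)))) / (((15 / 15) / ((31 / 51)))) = -36523 / 2244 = -16.28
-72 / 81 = -8 / 9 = -0.89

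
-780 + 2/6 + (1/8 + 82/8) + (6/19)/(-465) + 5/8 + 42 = -726.67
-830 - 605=-1435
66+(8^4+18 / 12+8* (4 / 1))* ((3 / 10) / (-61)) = 55743 / 1220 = 45.69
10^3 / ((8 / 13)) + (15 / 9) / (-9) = 43870 / 27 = 1624.81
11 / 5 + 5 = 7.20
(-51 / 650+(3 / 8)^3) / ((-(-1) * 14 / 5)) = -4281 / 465920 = -0.01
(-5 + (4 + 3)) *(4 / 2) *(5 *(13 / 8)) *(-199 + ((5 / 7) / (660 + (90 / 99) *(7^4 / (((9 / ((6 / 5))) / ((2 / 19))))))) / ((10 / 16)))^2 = 1478156244224270585 / 1148518648802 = 1287011.10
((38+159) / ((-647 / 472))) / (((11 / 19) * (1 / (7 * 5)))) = -61834360 / 7117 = -8688.26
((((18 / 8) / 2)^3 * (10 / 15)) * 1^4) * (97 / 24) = 7857 / 2048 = 3.84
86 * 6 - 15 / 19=9789 / 19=515.21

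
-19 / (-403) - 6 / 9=-0.62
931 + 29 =960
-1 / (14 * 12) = -1 / 168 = -0.01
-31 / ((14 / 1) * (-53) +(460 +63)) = 31 / 219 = 0.14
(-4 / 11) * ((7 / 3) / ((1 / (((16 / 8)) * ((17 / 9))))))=-952 / 297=-3.21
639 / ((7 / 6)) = 3834 / 7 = 547.71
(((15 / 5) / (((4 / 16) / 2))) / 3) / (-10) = -4 / 5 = -0.80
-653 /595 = -1.10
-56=-56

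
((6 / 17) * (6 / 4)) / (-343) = -9 / 5831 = -0.00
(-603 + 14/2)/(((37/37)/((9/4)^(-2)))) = -9536/81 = -117.73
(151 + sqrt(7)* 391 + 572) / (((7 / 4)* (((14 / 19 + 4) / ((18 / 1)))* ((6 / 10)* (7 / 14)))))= 36632 / 7 + 59432* sqrt(7) / 21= 12720.87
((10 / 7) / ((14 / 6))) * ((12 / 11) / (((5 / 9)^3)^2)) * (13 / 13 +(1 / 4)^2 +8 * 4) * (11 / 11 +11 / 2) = 32892477813 / 6737500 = 4882.00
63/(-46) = -63/46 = -1.37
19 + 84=103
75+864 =939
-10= -10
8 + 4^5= 1032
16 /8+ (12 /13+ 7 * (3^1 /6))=167 /26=6.42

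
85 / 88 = 0.97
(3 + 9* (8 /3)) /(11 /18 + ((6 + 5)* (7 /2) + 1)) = 0.67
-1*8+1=-7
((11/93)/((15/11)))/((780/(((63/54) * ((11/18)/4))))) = 9317/470059200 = 0.00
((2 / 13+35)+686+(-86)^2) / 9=105523 / 117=901.91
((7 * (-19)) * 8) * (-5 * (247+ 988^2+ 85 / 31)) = 161026855920 / 31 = 5194414707.10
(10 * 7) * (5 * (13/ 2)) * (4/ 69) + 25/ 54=164375/ 1242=132.35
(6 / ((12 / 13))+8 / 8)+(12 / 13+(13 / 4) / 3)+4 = 13.51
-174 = -174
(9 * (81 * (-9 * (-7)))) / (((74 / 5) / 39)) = 8955765 / 74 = 121023.85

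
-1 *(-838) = 838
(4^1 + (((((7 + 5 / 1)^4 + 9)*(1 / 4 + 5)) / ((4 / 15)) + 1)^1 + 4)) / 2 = 6534819 / 32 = 204213.09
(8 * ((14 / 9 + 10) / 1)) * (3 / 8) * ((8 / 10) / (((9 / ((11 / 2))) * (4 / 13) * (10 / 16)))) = 59488 / 675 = 88.13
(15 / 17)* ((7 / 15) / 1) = 7 / 17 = 0.41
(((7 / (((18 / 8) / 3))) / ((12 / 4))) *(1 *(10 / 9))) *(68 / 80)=238 / 81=2.94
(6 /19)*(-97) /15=-194 /95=-2.04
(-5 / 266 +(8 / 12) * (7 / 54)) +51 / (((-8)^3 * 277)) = 102769361 / 1527869952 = 0.07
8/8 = 1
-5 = -5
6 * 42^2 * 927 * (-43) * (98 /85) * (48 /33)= -661521676032 /935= -707509813.94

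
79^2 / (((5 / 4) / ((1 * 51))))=1273164 / 5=254632.80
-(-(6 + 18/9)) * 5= 40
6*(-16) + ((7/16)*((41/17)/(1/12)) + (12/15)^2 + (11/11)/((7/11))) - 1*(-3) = -929709/11900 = -78.13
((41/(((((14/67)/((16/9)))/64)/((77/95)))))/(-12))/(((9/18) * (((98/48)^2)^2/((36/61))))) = -3421960667136/33407021795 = -102.43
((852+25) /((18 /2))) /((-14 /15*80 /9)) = -2631 /224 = -11.75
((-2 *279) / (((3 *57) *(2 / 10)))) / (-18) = 0.91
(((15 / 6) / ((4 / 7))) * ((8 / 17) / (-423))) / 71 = -35 / 510561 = -0.00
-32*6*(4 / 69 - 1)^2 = -170.38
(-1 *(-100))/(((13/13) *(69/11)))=1100/69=15.94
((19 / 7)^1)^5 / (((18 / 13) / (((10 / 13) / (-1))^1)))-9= -13741862 / 151263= -90.85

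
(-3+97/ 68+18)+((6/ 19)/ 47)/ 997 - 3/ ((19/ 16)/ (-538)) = 83280392453/ 60541828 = 1375.58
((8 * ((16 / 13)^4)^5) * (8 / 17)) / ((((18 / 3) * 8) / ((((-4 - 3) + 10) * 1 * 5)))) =24178516392292583494123520 / 323084384172973590459617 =74.84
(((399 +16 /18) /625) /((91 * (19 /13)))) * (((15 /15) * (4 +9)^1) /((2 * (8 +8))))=46787 /23940000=0.00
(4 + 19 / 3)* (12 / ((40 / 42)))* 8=5208 / 5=1041.60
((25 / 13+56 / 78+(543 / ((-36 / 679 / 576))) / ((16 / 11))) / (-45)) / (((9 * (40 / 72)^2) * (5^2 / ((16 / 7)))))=506146912 / 170625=2966.43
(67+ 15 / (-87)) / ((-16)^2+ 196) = 969 / 6554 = 0.15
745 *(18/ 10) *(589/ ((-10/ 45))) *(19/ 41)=-135064179/ 82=-1647124.13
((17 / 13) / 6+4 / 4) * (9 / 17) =285 / 442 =0.64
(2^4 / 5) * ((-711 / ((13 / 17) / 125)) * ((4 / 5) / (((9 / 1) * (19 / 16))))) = -6876160 / 247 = -27838.70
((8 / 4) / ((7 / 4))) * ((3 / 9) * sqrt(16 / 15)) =32 * sqrt(15) / 315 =0.39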